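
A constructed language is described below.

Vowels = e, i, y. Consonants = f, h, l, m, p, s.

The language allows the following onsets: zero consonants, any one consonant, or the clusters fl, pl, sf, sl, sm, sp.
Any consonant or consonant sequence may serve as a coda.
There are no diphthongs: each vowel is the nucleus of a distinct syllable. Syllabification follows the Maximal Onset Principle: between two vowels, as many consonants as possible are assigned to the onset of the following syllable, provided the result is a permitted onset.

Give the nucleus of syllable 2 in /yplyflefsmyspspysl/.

y

Vowels present: y, y, e, y, y; each is a nucleus, giving 5 syllables.
The second nucleus (vowel 2 from the left) is /y/.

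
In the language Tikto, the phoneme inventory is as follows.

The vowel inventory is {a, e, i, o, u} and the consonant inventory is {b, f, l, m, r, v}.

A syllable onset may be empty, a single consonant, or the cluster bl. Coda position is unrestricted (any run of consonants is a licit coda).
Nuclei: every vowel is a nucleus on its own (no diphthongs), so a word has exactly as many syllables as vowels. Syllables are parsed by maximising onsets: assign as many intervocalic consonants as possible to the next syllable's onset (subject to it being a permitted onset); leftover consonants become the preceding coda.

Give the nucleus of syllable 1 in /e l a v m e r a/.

Nuclei (vowels): e, a, e, a → 4 syllables.
The first nucleus (vowel 1 from the left) is /e/.

e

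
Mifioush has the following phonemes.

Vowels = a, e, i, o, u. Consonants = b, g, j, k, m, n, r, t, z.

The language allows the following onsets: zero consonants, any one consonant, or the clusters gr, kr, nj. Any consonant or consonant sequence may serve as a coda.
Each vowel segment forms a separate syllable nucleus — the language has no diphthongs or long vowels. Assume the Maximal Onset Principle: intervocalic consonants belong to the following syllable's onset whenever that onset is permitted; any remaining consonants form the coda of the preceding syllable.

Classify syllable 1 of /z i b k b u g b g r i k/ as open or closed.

Vowels present: i, u, i; each is a nucleus, giving 3 syllables.
Between /i/ (V1) and /u/ (V2): /bkb/; trying suffixes from longest down, /b/ is the first permitted one, so coda /bk/ | onset /b/.
Between /u/ (V2) and /i/ (V3): /gbgr/; trying suffixes from longest down, /gr/ is the first permitted one, so coda /gb/ | onset /gr/.
Putting it together: zibk.bugb.grik.
Syllable 1 is /zibk/ with coda /bk/, so it is closed.

closed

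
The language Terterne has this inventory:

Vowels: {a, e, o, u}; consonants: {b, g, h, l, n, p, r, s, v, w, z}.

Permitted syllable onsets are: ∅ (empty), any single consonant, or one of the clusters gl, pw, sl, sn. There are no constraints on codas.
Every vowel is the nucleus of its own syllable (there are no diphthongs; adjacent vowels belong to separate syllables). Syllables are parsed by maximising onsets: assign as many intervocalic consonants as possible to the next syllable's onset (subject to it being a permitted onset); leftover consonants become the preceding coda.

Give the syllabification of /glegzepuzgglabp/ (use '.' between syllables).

Nuclei (vowels): e, e, u, a → 4 syllables.
/e…e/ gap (V1→V2): cluster /gz/ — the longest permitted-onset suffix is /z/; onset = /z/, preceding coda = /g/.
/e…u/ gap (V2→V3): /p/ → onset of the next syllable (single consonants are always licit onsets).
/u…a/ gap (V3→V4): cluster /zggl/ — the longest permitted-onset suffix is /gl/; onset = /gl/, preceding coda = /zg/.

gleg.ze.puzg.glabp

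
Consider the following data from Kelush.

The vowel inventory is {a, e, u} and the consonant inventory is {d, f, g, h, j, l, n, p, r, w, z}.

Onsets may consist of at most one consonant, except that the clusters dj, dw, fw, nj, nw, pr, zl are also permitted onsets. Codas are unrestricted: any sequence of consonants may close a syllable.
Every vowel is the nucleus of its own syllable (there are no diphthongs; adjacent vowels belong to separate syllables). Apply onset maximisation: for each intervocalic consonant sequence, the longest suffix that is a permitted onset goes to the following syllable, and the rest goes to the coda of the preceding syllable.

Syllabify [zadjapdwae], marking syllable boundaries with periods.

za.djap.dwa.e

Vowels present: a, a, a, e; each is a nucleus, giving 4 syllables.
V1 /a/ – V2 /a/: cluster /dj/ — /dj/ is itself a permitted onset, so the whole cluster goes right; preceding coda = ∅.
V2 /a/ – V3 /a/: /pdw/; trying suffixes from longest down, /dw/ is the first permitted one, so coda /p/ | onset /dw/.
V3 /a/ – V4 /e/: no consonants, so the boundary falls immediately after /a/.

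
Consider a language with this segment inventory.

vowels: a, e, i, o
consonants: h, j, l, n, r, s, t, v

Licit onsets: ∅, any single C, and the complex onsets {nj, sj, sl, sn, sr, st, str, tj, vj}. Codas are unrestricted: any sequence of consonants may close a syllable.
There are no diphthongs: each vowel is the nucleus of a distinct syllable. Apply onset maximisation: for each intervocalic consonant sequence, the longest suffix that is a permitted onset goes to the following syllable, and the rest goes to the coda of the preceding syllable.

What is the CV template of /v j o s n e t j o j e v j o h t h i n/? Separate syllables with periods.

Vowels present: o, e, o, e, o, i; each is a nucleus, giving 6 syllables.
Between /o/ (V1) and /e/ (V2): /sn/ — entire cluster is a permitted onset → onset /sn/, coda ∅.
Between /e/ (V2) and /o/ (V3): cluster /tj/ — /tj/ is itself a permitted onset, so the whole cluster goes right; preceding coda = ∅.
Between /o/ (V3) and /e/ (V4): /j/ is a single consonant, so it becomes the next onset.
Between /e/ (V4) and /o/ (V5): /vj/ is a licit onset in full, so it all attaches to the next syllable.
Between /o/ (V5) and /i/ (V6): cluster /hth/ — the longest permitted-onset suffix is /h/; onset = /h/, preceding coda = /ht/.
Putting it together: vjo.sne.tjo.je.vjoht.hin.
Mapping each syllable to C/V: /vjo/ → CCV, /sne/ → CCV, /tjo/ → CCV, /je/ → CV, /vjoht/ → CCVCC, /hin/ → CVC.

CCV.CCV.CCV.CV.CCVCC.CVC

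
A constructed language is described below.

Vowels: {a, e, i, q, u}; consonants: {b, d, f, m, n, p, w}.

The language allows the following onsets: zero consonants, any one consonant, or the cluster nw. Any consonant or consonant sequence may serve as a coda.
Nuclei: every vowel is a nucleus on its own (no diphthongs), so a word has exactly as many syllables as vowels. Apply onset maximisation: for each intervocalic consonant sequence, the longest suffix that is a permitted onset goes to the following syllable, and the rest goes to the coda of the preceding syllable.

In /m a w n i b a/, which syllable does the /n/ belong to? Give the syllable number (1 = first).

Vowels present: a, i, a; each is a nucleus, giving 3 syllables.
/a…i/ gap (V1→V2): cluster /wn/ — the longest permitted-onset suffix is /n/; onset = /n/, preceding coda = /w/.
/i…a/ gap (V2→V3): just /b/ — single C goes to the following onset.
Result: maw.ni.ba.
The /n/ is in the onset of syllable 2 (/ni/).

2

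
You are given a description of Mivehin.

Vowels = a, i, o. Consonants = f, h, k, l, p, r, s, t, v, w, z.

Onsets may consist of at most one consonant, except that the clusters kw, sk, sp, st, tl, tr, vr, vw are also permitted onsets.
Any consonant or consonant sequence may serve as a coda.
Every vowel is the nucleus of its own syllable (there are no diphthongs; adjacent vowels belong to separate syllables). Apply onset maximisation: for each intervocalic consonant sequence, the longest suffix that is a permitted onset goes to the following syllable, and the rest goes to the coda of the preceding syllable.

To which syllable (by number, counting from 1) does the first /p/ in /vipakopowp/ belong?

The vowels are i, a, o, o — 4 nuclei, so 4 syllables.
V1 /i/ – V2 /a/: just /p/ — single C goes to the following onset.
V2 /a/ – V3 /o/: just /k/ — single C goes to the following onset.
V3 /o/ – V4 /o/: /p/ → onset of the next syllable (single consonants are always licit onsets).
So the parse is vi.pa.ko.powp.
The first /p/ is in the onset of syllable 2 (/pa/).

2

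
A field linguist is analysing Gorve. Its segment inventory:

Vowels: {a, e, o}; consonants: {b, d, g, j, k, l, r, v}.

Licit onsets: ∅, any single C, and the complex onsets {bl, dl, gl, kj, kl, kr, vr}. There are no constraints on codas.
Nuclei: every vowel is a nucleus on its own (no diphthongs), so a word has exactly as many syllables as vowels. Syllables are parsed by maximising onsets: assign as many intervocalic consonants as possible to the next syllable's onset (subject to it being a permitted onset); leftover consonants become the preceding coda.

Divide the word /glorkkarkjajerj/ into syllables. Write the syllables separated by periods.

glork.kar.kja.jerj

Nuclei (vowels): o, a, a, e → 4 syllables.
Between /o/ (V1) and /a/ (V2): cluster /rkk/ — the longest permitted-onset suffix is /k/; onset = /k/, preceding coda = /rk/.
Between /a/ (V2) and /a/ (V3): /rkj/ splits as /r/ + /kj/ (/kj/ is the longest suffix that is a licit onset).
Between /a/ (V3) and /e/ (V4): /j/ → onset of the next syllable (single consonants are always licit onsets).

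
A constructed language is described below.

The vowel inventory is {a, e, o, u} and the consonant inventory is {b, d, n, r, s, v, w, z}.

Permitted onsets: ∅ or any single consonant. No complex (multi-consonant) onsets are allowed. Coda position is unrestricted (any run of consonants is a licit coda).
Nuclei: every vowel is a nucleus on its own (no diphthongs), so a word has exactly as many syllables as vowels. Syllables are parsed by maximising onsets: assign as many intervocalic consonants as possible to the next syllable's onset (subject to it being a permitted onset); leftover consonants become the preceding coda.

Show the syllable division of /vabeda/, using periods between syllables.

va.be.da

Nuclei (vowels): a, e, a → 3 syllables.
V1 /a/ – V2 /e/: /b/ → onset of the next syllable (single consonants are always licit onsets).
V2 /e/ – V3 /a/: just /d/ — single C goes to the following onset.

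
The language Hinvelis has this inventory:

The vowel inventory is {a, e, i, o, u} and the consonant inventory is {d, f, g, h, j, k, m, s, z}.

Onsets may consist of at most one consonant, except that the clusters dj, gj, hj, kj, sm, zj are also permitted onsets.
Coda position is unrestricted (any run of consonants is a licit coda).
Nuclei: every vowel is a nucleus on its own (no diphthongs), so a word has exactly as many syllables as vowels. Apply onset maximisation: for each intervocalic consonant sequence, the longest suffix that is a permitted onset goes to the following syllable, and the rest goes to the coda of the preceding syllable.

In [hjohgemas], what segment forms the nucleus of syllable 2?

Nuclei (vowels): o, e, a → 3 syllables.
The second nucleus (vowel 2 from the left) is /e/.

e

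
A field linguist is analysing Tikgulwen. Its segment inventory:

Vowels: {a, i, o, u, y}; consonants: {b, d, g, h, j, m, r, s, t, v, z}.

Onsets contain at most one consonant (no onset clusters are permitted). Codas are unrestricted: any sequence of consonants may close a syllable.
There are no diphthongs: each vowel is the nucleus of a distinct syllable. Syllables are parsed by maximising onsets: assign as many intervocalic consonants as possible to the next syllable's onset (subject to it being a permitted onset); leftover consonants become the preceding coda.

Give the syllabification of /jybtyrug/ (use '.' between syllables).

Nuclei (vowels): y, y, u → 3 syllables.
σ1/σ2 boundary: /bt/; trying suffixes from longest down, /t/ is the first permitted one, so coda /b/ | onset /t/.
σ2/σ3 boundary: just /r/ — single C goes to the following onset.

jyb.ty.rug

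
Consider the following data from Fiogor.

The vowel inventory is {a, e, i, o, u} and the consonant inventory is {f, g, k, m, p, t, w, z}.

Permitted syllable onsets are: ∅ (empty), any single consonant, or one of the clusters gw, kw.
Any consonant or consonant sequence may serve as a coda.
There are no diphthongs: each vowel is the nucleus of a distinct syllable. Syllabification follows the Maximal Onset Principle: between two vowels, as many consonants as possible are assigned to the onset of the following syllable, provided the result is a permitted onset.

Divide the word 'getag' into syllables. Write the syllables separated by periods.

The vowels are e, a — 2 nuclei, so 2 syllables.
V1 /e/ – V2 /a/: /t/ is a single consonant, so it becomes the next onset.

ge.tag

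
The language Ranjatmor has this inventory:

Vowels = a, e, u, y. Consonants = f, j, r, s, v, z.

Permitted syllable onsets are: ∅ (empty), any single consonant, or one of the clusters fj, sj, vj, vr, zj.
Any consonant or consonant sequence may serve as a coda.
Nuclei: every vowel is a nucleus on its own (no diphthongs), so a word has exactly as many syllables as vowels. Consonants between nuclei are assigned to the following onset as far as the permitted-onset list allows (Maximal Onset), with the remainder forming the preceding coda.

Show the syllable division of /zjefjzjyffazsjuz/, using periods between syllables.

The vowels are e, y, a, u — 4 nuclei, so 4 syllables.
V1 /e/ – V2 /y/: /fjzj/ — longest licit onset from the right is /zj/, leaving /fj/ as coda.
V2 /y/ – V3 /a/: /ff/ splits as /f/ + /f/ (/f/ is the longest suffix that is a licit onset).
V3 /a/ – V4 /u/: /zsj/; trying suffixes from longest down, /sj/ is the first permitted one, so coda /z/ | onset /sj/.

zjefj.zjyf.faz.sjuz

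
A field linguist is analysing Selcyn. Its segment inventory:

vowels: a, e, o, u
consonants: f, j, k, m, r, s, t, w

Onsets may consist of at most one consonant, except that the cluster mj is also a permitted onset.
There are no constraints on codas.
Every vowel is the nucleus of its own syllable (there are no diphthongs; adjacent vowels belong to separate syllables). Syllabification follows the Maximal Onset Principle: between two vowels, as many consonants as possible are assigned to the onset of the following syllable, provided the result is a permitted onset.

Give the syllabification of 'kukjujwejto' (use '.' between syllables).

kuk.juj.wej.to

Nuclei (vowels): u, u, e, o → 4 syllables.
Between /u/ (V1) and /u/ (V2): /kj/ — longest licit onset from the right is /j/, leaving /k/ as coda.
Between /u/ (V2) and /e/ (V3): cluster /jw/ — the longest permitted-onset suffix is /w/; onset = /w/, preceding coda = /j/.
Between /e/ (V3) and /o/ (V4): /jt/ — longest licit onset from the right is /t/, leaving /j/ as coda.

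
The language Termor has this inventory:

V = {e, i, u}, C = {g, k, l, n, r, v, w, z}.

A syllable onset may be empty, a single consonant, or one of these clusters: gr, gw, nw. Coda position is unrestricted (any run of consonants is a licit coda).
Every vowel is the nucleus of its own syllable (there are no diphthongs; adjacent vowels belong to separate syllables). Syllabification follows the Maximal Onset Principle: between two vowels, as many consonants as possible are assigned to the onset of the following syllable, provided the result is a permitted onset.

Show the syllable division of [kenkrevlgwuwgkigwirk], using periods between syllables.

kenk.revl.gwuwg.ki.gwirk

The vowels are e, e, u, i, i — 5 nuclei, so 5 syllables.
Between /e/ (V1) and /e/ (V2): /nkr/; trying suffixes from longest down, /r/ is the first permitted one, so coda /nk/ | onset /r/.
Between /e/ (V2) and /u/ (V3): cluster /vlgw/ — the longest permitted-onset suffix is /gw/; onset = /gw/, preceding coda = /vl/.
Between /u/ (V3) and /i/ (V4): /wgk/ — longest licit onset from the right is /k/, leaving /wg/ as coda.
Between /i/ (V4) and /i/ (V5): /gw/ — entire cluster is a permitted onset → onset /gw/, coda ∅.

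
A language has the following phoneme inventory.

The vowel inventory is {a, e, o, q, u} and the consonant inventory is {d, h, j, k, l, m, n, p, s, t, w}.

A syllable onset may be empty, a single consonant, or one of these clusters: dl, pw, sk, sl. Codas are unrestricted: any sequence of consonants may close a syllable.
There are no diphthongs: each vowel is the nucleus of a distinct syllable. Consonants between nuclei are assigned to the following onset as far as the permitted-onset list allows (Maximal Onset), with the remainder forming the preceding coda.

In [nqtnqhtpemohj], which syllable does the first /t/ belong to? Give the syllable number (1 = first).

1

Vowels present: q, q, e, o; each is a nucleus, giving 4 syllables.
/q…q/ gap (V1→V2): cluster /tn/ — the longest permitted-onset suffix is /n/; onset = /n/, preceding coda = /t/.
/q…e/ gap (V2→V3): /htp/ splits as /ht/ + /p/ (/p/ is the longest suffix that is a licit onset).
/e…o/ gap (V3→V4): /m/ is a single consonant, so it becomes the next onset.
So the parse is nqt.nqht.pe.mohj.
The first /t/ is in the coda of syllable 1 (/nqt/).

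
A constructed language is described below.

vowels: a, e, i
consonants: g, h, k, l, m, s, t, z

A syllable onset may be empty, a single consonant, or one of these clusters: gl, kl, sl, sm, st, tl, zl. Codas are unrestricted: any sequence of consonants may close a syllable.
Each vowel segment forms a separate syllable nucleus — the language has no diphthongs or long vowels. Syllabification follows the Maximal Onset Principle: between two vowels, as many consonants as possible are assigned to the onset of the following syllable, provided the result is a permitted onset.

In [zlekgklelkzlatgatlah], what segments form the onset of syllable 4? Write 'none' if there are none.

Nuclei (vowels): e, e, a, a, a → 5 syllables.
V1 /e/ – V2 /e/: /kgkl/ — longest licit onset from the right is /kl/, leaving /kg/ as coda.
V2 /e/ – V3 /a/: /lkzl/; trying suffixes from longest down, /zl/ is the first permitted one, so coda /lk/ | onset /zl/.
V3 /a/ – V4 /a/: /tg/ splits as /t/ + /g/ (/g/ is the longest suffix that is a licit onset).
V4 /a/ – V5 /a/: /tl/ is a licit onset in full, so it all attaches to the next syllable.
Result: zlekg.klelk.zlat.ga.tlah.
Syllable 4 is /ga/: onset /g/, nucleus /a/, coda ∅.

g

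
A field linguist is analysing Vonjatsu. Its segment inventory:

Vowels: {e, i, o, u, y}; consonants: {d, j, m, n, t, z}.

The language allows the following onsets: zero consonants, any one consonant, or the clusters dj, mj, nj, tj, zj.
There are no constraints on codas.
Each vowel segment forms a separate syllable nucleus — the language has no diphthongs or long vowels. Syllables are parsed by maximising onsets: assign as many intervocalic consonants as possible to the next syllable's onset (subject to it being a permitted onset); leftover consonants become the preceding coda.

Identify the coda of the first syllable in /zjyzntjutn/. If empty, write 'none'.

Vowels present: y, u; each is a nucleus, giving 2 syllables.
/y…u/ gap (V1→V2): /zntj/ splits as /zn/ + /tj/ (/tj/ is the longest suffix that is a licit onset).
Putting it together: zjyzn.tjutn.
Syllable 1 is /zjyzn/: onset /zj/, nucleus /y/, coda /zn/.

zn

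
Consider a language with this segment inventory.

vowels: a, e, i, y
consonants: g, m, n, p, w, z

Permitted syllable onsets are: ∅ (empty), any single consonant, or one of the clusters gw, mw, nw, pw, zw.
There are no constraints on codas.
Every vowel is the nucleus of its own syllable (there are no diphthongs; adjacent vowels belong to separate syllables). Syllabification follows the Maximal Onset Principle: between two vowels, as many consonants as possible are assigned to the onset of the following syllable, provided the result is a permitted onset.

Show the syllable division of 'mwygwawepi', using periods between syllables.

The vowels are y, a, e, i — 4 nuclei, so 4 syllables.
/y…a/ gap (V1→V2): cluster /gw/ — /gw/ is itself a permitted onset, so the whole cluster goes right; preceding coda = ∅.
/a…e/ gap (V2→V3): just /w/ — single C goes to the following onset.
/e…i/ gap (V3→V4): /p/ is a single consonant, so it becomes the next onset.

mwy.gwa.we.pi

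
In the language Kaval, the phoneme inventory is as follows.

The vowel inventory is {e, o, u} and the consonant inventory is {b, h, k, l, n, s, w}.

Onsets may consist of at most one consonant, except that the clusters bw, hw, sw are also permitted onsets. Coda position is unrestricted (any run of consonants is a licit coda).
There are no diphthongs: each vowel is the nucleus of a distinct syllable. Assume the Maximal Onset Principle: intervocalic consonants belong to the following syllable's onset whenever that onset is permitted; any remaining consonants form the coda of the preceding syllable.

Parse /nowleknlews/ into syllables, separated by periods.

now.lekn.lews

Vowels present: o, e, e; each is a nucleus, giving 3 syllables.
σ1/σ2 boundary: cluster /wl/ — the longest permitted-onset suffix is /l/; onset = /l/, preceding coda = /w/.
σ2/σ3 boundary: /knl/ splits as /kn/ + /l/ (/l/ is the longest suffix that is a licit onset).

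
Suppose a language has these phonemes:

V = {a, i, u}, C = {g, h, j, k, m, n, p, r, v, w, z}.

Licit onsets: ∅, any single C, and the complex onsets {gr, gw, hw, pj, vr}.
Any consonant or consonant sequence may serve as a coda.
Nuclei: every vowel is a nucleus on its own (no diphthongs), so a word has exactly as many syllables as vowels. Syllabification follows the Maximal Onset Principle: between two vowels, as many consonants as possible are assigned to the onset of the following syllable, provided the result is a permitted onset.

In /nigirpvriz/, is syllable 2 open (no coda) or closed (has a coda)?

The vowels are i, i, i — 3 nuclei, so 3 syllables.
V1 /i/ – V2 /i/: /g/ → onset of the next syllable (single consonants are always licit onsets).
V2 /i/ – V3 /i/: /rpvr/ — longest licit onset from the right is /vr/, leaving /rp/ as coda.
Syllabification: ni.girp.vriz.
Syllable 2 is /girp/ with coda /rp/, so it is closed.

closed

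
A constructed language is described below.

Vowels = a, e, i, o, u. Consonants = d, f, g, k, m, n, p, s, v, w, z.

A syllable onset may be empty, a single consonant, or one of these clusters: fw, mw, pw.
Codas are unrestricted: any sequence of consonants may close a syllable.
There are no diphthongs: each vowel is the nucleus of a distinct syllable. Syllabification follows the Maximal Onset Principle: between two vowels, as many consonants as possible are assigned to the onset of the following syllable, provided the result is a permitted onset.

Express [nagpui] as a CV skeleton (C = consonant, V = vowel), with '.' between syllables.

CVC.CV.V

Vowels present: a, u, i; each is a nucleus, giving 3 syllables.
/a…u/ gap (V1→V2): /gp/; trying suffixes from longest down, /p/ is the first permitted one, so coda /g/ | onset /p/.
/u…i/ gap (V2→V3): hiatus — the boundary sits between the two vowels.
Syllabification: nag.pu.i.
Mapping each syllable to C/V: /nag/ → CVC, /pu/ → CV, /i/ → V.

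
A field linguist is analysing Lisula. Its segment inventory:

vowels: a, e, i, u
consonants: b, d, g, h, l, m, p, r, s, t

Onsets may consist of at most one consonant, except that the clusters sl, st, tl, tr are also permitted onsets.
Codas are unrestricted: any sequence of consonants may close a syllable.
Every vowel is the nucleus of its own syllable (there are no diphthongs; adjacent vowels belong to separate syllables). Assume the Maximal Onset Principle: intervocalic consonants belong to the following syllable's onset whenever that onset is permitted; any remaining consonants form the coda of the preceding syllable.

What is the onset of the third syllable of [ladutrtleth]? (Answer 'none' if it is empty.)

Vowels present: a, u, e; each is a nucleus, giving 3 syllables.
/a…u/ gap (V1→V2): just /d/ — single C goes to the following onset.
/u…e/ gap (V2→V3): cluster /trtl/ — the longest permitted-onset suffix is /tl/; onset = /tl/, preceding coda = /tr/.
Putting it together: la.dutr.tleth.
Syllable 3 is /tleth/: onset /tl/, nucleus /e/, coda /th/.

tl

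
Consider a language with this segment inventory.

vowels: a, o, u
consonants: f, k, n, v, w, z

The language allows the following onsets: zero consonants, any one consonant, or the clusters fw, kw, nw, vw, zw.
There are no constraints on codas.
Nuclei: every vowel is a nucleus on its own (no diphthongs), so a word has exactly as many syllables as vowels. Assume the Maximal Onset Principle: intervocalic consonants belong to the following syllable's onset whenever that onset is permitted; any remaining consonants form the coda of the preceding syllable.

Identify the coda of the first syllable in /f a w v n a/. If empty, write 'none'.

wv

The vowels are a, a — 2 nuclei, so 2 syllables.
σ1/σ2 boundary: /wvn/ — longest licit onset from the right is /n/, leaving /wv/ as coda.
Result: fawv.na.
Syllable 1 is /fawv/: onset /f/, nucleus /a/, coda /wv/.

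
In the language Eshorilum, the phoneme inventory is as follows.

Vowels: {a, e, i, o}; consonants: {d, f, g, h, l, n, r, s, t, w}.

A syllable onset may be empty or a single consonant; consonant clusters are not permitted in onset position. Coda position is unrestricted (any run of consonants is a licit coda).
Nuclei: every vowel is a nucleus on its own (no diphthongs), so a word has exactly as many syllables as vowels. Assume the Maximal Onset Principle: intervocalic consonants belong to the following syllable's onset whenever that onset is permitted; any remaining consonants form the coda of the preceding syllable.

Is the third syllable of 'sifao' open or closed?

open

Vowels present: i, a, o; each is a nucleus, giving 3 syllables.
σ1/σ2 boundary: just /f/ — single C goes to the following onset.
σ2/σ3 boundary: nothing intervenes; syllable break is V.V.
Putting it together: si.fa.o.
Syllable 3 is /o/; it ends in its nucleus with no coda, so it is open.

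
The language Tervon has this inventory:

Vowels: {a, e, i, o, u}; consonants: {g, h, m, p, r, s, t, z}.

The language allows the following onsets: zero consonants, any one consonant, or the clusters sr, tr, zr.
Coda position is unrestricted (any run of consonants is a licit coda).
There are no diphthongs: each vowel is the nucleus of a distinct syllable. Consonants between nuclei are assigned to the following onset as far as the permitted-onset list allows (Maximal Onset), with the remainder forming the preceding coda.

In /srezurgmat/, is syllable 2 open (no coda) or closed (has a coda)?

Nuclei (vowels): e, u, a → 3 syllables.
V1 /e/ – V2 /u/: just /z/ — single C goes to the following onset.
V2 /u/ – V3 /a/: /rgm/ splits as /rg/ + /m/ (/m/ is the longest suffix that is a licit onset).
Result: sre.zurg.mat.
Syllable 2 is /zurg/ with coda /rg/, so it is closed.

closed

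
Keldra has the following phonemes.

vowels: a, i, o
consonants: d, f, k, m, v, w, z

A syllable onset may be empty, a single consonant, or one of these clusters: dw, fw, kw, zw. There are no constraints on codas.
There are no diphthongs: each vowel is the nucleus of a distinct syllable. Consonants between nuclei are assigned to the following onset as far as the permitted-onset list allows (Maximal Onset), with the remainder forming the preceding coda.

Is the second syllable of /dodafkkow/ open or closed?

closed

The vowels are o, a, o — 3 nuclei, so 3 syllables.
σ1/σ2 boundary: /d/ → onset of the next syllable (single consonants are always licit onsets).
σ2/σ3 boundary: /fkk/ — longest licit onset from the right is /k/, leaving /fk/ as coda.
So the parse is do.dafk.kow.
Syllable 2 is /dafk/ with coda /fk/, so it is closed.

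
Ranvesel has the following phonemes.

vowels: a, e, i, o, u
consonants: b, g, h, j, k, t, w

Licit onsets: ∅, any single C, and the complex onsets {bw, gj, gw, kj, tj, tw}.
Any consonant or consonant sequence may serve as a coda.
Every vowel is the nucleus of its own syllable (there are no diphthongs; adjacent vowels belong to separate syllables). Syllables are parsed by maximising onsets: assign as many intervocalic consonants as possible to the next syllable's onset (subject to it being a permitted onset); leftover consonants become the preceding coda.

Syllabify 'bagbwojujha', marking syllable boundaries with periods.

Nuclei (vowels): a, o, u, a → 4 syllables.
Between /a/ (V1) and /o/ (V2): /gbw/; trying suffixes from longest down, /bw/ is the first permitted one, so coda /g/ | onset /bw/.
Between /o/ (V2) and /u/ (V3): just /j/ — single C goes to the following onset.
Between /u/ (V3) and /a/ (V4): /jh/ — longest licit onset from the right is /h/, leaving /j/ as coda.

bag.bwo.juj.ha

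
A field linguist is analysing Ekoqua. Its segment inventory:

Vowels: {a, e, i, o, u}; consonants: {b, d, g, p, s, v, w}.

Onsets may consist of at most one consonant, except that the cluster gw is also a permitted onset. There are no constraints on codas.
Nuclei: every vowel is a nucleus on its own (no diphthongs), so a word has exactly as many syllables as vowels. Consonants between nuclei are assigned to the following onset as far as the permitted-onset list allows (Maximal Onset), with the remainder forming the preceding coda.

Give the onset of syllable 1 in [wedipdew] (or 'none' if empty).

The vowels are e, i, e — 3 nuclei, so 3 syllables.
/e…i/ gap (V1→V2): /d/ → onset of the next syllable (single consonants are always licit onsets).
/i…e/ gap (V2→V3): /pd/ — longest licit onset from the right is /d/, leaving /p/ as coda.
Syllabification: we.dip.dew.
Syllable 1 is /we/: onset /w/, nucleus /e/, coda ∅.

w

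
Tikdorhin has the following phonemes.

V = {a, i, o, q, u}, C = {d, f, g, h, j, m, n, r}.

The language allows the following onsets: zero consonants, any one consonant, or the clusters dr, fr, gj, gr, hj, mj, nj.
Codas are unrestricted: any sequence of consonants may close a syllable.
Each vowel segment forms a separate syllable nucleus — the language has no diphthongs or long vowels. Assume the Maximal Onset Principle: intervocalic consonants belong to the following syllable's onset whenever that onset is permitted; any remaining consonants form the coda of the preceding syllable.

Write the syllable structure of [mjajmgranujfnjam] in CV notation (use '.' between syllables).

Nuclei (vowels): a, a, u, a → 4 syllables.
V1 /a/ – V2 /a/: /jmgr/; trying suffixes from longest down, /gr/ is the first permitted one, so coda /jm/ | onset /gr/.
V2 /a/ – V3 /u/: /n/ → onset of the next syllable (single consonants are always licit onsets).
V3 /u/ – V4 /a/: /jfnj/ — longest licit onset from the right is /nj/, leaving /jf/ as coda.
Syllabification: mjajm.gra.nujf.njam.
Mapping each syllable to C/V: /mjajm/ → CCVCC, /gra/ → CCV, /nujf/ → CVCC, /njam/ → CCVC.

CCVCC.CCV.CVCC.CCVC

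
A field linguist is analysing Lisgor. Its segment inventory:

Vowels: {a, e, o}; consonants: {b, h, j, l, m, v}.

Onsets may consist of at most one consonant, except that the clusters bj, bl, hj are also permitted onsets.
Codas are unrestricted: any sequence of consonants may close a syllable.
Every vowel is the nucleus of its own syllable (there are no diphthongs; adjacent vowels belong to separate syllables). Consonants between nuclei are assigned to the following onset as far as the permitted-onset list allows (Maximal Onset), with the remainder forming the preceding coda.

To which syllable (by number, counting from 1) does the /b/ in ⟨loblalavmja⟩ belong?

2

The vowels are o, a, a, a — 4 nuclei, so 4 syllables.
Between /o/ (V1) and /a/ (V2): /bl/ is a licit onset in full, so it all attaches to the next syllable.
Between /a/ (V2) and /a/ (V3): /l/ is a single consonant, so it becomes the next onset.
Between /a/ (V3) and /a/ (V4): /vmj/ splits as /vm/ + /j/ (/j/ is the longest suffix that is a licit onset).
Syllabification: lo.bla.lavm.ja.
The /b/ is in the onset of syllable 2 (/bla/).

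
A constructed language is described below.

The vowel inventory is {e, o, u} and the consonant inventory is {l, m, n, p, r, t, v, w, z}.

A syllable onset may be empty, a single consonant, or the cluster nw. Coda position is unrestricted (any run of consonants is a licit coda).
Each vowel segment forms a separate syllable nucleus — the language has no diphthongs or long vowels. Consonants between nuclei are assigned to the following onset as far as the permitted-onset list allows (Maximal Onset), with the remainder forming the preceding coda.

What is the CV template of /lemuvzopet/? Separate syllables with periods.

CV.CVC.CV.CVC

The vowels are e, u, o, e — 4 nuclei, so 4 syllables.
σ1/σ2 boundary: /m/ is a single consonant, so it becomes the next onset.
σ2/σ3 boundary: /vz/ — longest licit onset from the right is /z/, leaving /v/ as coda.
σ3/σ4 boundary: /p/ is a single consonant, so it becomes the next onset.
Putting it together: le.muv.zo.pet.
Mapping each syllable to C/V: /le/ → CV, /muv/ → CVC, /zo/ → CV, /pet/ → CVC.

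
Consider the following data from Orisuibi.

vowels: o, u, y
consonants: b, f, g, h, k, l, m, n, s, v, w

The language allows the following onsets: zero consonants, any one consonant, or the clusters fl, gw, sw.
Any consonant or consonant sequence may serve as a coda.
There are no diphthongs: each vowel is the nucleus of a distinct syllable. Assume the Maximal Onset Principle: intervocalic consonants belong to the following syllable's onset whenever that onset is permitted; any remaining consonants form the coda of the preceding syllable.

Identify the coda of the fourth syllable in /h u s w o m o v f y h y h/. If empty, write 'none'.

Vowels present: u, o, o, y, y; each is a nucleus, giving 5 syllables.
σ1/σ2 boundary: /sw/ — entire cluster is a permitted onset → onset /sw/, coda ∅.
σ2/σ3 boundary: /m/ → onset of the next syllable (single consonants are always licit onsets).
σ3/σ4 boundary: /vf/ — longest licit onset from the right is /f/, leaving /v/ as coda.
σ4/σ5 boundary: /h/ → onset of the next syllable (single consonants are always licit onsets).
So the parse is hu.swo.mov.fy.hyh.
Syllable 4 is /fy/: onset /f/, nucleus /y/, coda ∅.

none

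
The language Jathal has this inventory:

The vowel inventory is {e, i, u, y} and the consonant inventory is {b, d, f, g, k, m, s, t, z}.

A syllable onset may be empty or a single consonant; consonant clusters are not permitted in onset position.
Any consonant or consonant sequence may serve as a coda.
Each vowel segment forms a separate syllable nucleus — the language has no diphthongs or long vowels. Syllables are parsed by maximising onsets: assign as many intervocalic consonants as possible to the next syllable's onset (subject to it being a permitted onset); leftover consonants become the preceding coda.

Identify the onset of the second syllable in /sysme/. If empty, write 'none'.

The vowels are y, e — 2 nuclei, so 2 syllables.
Between /y/ (V1) and /e/ (V2): /sm/ splits as /s/ + /m/ (/m/ is the longest suffix that is a licit onset).
Syllabification: sys.me.
Syllable 2 is /me/: onset /m/, nucleus /e/, coda ∅.

m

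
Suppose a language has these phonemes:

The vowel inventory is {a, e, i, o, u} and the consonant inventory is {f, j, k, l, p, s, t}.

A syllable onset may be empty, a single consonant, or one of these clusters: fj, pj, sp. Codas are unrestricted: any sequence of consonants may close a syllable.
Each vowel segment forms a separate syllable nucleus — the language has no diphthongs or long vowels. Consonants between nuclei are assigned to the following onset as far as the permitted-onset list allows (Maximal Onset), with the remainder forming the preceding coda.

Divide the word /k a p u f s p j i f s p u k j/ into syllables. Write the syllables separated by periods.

ka.pufs.pjif.spukj

The vowels are a, u, i, u — 4 nuclei, so 4 syllables.
σ1/σ2 boundary: /p/ is a single consonant, so it becomes the next onset.
σ2/σ3 boundary: /fspj/ splits as /fs/ + /pj/ (/pj/ is the longest suffix that is a licit onset).
σ3/σ4 boundary: /fsp/ — longest licit onset from the right is /sp/, leaving /f/ as coda.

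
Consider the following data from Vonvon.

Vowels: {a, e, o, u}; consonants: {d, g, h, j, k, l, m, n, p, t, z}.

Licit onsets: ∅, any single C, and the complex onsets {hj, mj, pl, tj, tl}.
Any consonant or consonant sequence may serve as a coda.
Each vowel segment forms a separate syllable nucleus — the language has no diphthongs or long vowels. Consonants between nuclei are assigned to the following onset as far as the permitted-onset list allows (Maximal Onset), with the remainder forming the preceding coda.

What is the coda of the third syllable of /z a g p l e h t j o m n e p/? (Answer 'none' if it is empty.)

m

Nuclei (vowels): a, e, o, e → 4 syllables.
Between /a/ (V1) and /e/ (V2): /gpl/; trying suffixes from longest down, /pl/ is the first permitted one, so coda /g/ | onset /pl/.
Between /e/ (V2) and /o/ (V3): /htj/ splits as /h/ + /tj/ (/tj/ is the longest suffix that is a licit onset).
Between /o/ (V3) and /e/ (V4): cluster /mn/ — the longest permitted-onset suffix is /n/; onset = /n/, preceding coda = /m/.
Syllabification: zag.pleh.tjom.nep.
Syllable 3 is /tjom/: onset /tj/, nucleus /o/, coda /m/.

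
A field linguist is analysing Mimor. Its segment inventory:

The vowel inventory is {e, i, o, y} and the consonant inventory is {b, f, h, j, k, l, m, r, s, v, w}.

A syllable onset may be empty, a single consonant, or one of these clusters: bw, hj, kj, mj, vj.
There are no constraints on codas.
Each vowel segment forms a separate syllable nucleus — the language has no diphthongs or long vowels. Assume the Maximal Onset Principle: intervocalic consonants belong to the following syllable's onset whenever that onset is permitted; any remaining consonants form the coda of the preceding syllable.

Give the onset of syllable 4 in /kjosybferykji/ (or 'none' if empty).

Vowels present: o, y, e, y, i; each is a nucleus, giving 5 syllables.
Between /o/ (V1) and /y/ (V2): /s/ → onset of the next syllable (single consonants are always licit onsets).
Between /y/ (V2) and /e/ (V3): /bf/ splits as /b/ + /f/ (/f/ is the longest suffix that is a licit onset).
Between /e/ (V3) and /y/ (V4): /r/ → onset of the next syllable (single consonants are always licit onsets).
Between /y/ (V4) and /i/ (V5): /kj/ — entire cluster is a permitted onset → onset /kj/, coda ∅.
Syllabification: kjo.syb.fe.ry.kji.
Syllable 4 is /ry/: onset /r/, nucleus /y/, coda ∅.

r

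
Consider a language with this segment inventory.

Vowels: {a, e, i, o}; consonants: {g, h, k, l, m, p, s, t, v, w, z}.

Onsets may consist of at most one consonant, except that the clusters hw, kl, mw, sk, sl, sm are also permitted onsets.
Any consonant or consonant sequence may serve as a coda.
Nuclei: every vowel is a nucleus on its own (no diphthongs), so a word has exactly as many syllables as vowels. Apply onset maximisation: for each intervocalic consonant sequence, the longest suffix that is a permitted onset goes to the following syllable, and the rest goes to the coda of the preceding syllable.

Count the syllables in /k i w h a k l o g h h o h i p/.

5

The vowels are i, a, o, o, i — 5 nuclei, so 5 syllables.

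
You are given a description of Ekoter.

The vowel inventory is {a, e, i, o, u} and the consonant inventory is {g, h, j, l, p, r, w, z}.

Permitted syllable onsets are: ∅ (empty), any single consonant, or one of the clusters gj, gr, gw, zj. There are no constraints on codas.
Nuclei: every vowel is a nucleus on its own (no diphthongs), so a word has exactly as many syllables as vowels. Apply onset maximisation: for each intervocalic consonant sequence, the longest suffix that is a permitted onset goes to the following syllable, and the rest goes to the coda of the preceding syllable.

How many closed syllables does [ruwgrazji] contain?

Nuclei (vowels): u, a, i → 3 syllables.
/u…a/ gap (V1→V2): /wgr/; trying suffixes from longest down, /gr/ is the first permitted one, so coda /w/ | onset /gr/.
/a…i/ gap (V2→V3): /zj/ — entire cluster is a permitted onset → onset /zj/, coda ∅.
Syllabification: ruw.gra.zji.
Classifying each syllable: /ruw/ (closed), /gra/ (open), /zji/ (open).
Closed syllables: 1.

1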